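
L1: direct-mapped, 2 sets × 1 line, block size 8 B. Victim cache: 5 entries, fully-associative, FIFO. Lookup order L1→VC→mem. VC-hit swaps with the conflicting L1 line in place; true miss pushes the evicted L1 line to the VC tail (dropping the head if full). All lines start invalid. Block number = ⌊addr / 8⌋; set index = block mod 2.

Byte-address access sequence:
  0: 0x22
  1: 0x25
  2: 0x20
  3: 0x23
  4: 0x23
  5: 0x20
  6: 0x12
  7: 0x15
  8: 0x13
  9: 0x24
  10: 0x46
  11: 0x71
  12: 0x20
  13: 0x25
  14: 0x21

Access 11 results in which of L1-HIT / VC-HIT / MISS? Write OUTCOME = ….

OUTCOME = MISS

  [0] addr=0x22 blk=4 s=0: MISS | VC []
  [1] addr=0x25 blk=4 s=0: L1-HIT | VC []
  [2] addr=0x20 blk=4 s=0: L1-HIT | VC []
  [3] addr=0x23 blk=4 s=0: L1-HIT | VC []
  [4] addr=0x23 blk=4 s=0: L1-HIT | VC []
  [5] addr=0x20 blk=4 s=0: L1-HIT | VC []
  [6] addr=0x12 blk=2 s=0: MISS | VC [4]
  [7] addr=0x15 blk=2 s=0: L1-HIT | VC [4]
  [8] addr=0x13 blk=2 s=0: L1-HIT | VC [4]
  [9] addr=0x24 blk=4 s=0: VC-HIT | VC [2]
  [10] addr=0x46 blk=8 s=0: MISS | VC [2, 4]
  [11] addr=0x71 blk=14 s=0: MISS | VC [2, 4, 8]
  [12] addr=0x20 blk=4 s=0: VC-HIT | VC [2, 14, 8]
  [13] addr=0x25 blk=4 s=0: L1-HIT | VC [2, 14, 8]
  [14] addr=0x21 blk=4 s=0: L1-HIT | VC [2, 14, 8]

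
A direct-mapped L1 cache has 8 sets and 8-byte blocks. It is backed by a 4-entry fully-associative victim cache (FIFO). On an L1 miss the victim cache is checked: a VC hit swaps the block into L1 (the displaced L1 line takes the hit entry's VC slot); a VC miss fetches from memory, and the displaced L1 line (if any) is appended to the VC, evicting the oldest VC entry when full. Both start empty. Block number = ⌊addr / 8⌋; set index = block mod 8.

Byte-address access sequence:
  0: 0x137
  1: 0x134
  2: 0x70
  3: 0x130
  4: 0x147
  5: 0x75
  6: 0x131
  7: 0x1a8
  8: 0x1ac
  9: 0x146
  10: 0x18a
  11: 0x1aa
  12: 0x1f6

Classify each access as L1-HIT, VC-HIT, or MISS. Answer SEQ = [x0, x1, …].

SEQ = [MISS, L1-HIT, MISS, VC-HIT, MISS, VC-HIT, VC-HIT, MISS, L1-HIT, L1-HIT, MISS, L1-HIT, MISS]

0: 0x137 (blk 38, set 6) → MISS  vc=[]
1: 0x134 (blk 38, set 6) → L1-HIT  vc=[]
2: 0x70 (blk 14, set 6) → MISS  vc=[38]
3: 0x130 (blk 38, set 6) → VC-HIT  vc=[14]
4: 0x147 (blk 40, set 0) → MISS  vc=[14]
5: 0x75 (blk 14, set 6) → VC-HIT  vc=[38]
6: 0x131 (blk 38, set 6) → VC-HIT  vc=[14]
7: 0x1a8 (blk 53, set 5) → MISS  vc=[14]
8: 0x1ac (blk 53, set 5) → L1-HIT  vc=[14]
9: 0x146 (blk 40, set 0) → L1-HIT  vc=[14]
10: 0x18a (blk 49, set 1) → MISS  vc=[14]
11: 0x1aa (blk 53, set 5) → L1-HIT  vc=[14]
12: 0x1f6 (blk 62, set 6) → MISS  vc=[14, 38]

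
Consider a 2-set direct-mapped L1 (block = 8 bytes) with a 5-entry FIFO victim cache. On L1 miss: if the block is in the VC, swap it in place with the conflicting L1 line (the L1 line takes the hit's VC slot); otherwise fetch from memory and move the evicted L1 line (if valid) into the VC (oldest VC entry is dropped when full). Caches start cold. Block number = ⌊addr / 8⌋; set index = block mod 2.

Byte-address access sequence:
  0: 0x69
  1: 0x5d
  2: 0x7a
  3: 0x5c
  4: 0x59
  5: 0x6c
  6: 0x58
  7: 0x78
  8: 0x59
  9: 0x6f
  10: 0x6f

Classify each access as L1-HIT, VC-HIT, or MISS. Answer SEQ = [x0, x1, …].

SEQ = [MISS, MISS, MISS, VC-HIT, L1-HIT, VC-HIT, VC-HIT, VC-HIT, VC-HIT, VC-HIT, L1-HIT]

#0 0x69→b13/s1 MISS; vc=[]
#1 0x5d→b11/s1 MISS; vc=[13]
#2 0x7a→b15/s1 MISS; vc=[13,11]
#3 0x5c→b11/s1 VC-HIT; vc=[13,15]
#4 0x59→b11/s1 L1-HIT; vc=[13,15]
#5 0x6c→b13/s1 VC-HIT; vc=[11,15]
#6 0x58→b11/s1 VC-HIT; vc=[13,15]
#7 0x78→b15/s1 VC-HIT; vc=[13,11]
#8 0x59→b11/s1 VC-HIT; vc=[13,15]
#9 0x6f→b13/s1 VC-HIT; vc=[11,15]
#10 0x6f→b13/s1 L1-HIT; vc=[11,15]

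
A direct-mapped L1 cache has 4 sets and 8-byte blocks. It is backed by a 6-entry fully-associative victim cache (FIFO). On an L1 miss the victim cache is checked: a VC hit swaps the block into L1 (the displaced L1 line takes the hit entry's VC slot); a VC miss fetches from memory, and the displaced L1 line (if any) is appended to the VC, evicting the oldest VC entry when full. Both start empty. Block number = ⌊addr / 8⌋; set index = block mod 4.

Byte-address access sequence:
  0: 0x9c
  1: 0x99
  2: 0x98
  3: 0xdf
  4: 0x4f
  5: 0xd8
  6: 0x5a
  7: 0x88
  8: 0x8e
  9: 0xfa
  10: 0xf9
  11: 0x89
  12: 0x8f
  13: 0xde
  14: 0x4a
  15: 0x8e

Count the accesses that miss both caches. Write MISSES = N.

MISSES = 6

#0 0x9c→b19/s3 MISS; vc=[]
#1 0x99→b19/s3 L1-HIT; vc=[]
#2 0x98→b19/s3 L1-HIT; vc=[]
#3 0xdf→b27/s3 MISS; vc=[19]
#4 0x4f→b9/s1 MISS; vc=[19]
#5 0xd8→b27/s3 L1-HIT; vc=[19]
#6 0x5a→b11/s3 MISS; vc=[19,27]
#7 0x88→b17/s1 MISS; vc=[19,27,9]
#8 0x8e→b17/s1 L1-HIT; vc=[19,27,9]
#9 0xfa→b31/s3 MISS; vc=[19,27,9,11]
#10 0xf9→b31/s3 L1-HIT; vc=[19,27,9,11]
#11 0x89→b17/s1 L1-HIT; vc=[19,27,9,11]
#12 0x8f→b17/s1 L1-HIT; vc=[19,27,9,11]
#13 0xde→b27/s3 VC-HIT; vc=[19,31,9,11]
#14 0x4a→b9/s1 VC-HIT; vc=[19,31,17,11]
#15 0x8e→b17/s1 VC-HIT; vc=[19,31,9,11]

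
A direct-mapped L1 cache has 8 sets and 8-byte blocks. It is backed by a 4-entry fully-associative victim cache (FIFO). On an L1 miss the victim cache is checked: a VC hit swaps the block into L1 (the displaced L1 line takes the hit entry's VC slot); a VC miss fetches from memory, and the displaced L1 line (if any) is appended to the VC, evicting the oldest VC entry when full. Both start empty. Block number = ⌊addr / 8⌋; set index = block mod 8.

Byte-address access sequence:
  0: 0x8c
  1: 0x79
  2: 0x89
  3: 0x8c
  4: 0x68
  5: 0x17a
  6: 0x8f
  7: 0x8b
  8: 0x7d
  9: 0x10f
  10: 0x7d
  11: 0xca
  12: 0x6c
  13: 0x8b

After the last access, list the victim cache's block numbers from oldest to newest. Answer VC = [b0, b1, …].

#0 0x8c→b17/s1 MISS; vc=[]
#1 0x79→b15/s7 MISS; vc=[]
#2 0x89→b17/s1 L1-HIT; vc=[]
#3 0x8c→b17/s1 L1-HIT; vc=[]
#4 0x68→b13/s5 MISS; vc=[]
#5 0x17a→b47/s7 MISS; vc=[15]
#6 0x8f→b17/s1 L1-HIT; vc=[15]
#7 0x8b→b17/s1 L1-HIT; vc=[15]
#8 0x7d→b15/s7 VC-HIT; vc=[47]
#9 0x10f→b33/s1 MISS; vc=[47,17]
#10 0x7d→b15/s7 L1-HIT; vc=[47,17]
#11 0xca→b25/s1 MISS; vc=[47,17,33]
#12 0x6c→b13/s5 L1-HIT; vc=[47,17,33]
#13 0x8b→b17/s1 VC-HIT; vc=[47,25,33]

VC = [47, 25, 33]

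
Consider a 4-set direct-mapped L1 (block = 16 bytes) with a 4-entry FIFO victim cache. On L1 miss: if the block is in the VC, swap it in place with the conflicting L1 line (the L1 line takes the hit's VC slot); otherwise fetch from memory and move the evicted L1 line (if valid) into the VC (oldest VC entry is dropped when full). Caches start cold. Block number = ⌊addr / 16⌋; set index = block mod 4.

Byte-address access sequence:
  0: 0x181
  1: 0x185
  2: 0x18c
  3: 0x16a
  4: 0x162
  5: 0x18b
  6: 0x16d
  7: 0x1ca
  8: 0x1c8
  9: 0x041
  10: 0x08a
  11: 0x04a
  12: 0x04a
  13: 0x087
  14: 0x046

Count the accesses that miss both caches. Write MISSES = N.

MISSES = 5

  [0] addr=0x181 blk=24 s=0: MISS | VC []
  [1] addr=0x185 blk=24 s=0: L1-HIT | VC []
  [2] addr=0x18c blk=24 s=0: L1-HIT | VC []
  [3] addr=0x16a blk=22 s=2: MISS | VC []
  [4] addr=0x162 blk=22 s=2: L1-HIT | VC []
  [5] addr=0x18b blk=24 s=0: L1-HIT | VC []
  [6] addr=0x16d blk=22 s=2: L1-HIT | VC []
  [7] addr=0x1ca blk=28 s=0: MISS | VC [24]
  [8] addr=0x1c8 blk=28 s=0: L1-HIT | VC [24]
  [9] addr=0x41 blk=4 s=0: MISS | VC [24, 28]
  [10] addr=0x8a blk=8 s=0: MISS | VC [24, 28, 4]
  [11] addr=0x4a blk=4 s=0: VC-HIT | VC [24, 28, 8]
  [12] addr=0x4a blk=4 s=0: L1-HIT | VC [24, 28, 8]
  [13] addr=0x87 blk=8 s=0: VC-HIT | VC [24, 28, 4]
  [14] addr=0x46 blk=4 s=0: VC-HIT | VC [24, 28, 8]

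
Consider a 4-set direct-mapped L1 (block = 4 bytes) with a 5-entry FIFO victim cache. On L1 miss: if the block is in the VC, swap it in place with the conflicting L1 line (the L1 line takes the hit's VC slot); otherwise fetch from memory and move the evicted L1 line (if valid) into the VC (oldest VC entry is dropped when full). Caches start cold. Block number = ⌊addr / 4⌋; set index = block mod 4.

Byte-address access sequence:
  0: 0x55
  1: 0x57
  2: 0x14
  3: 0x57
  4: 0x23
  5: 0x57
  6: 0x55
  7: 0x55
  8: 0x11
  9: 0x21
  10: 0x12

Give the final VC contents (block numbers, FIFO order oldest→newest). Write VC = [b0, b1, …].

#0 0x55→b21/s1 MISS; vc=[]
#1 0x57→b21/s1 L1-HIT; vc=[]
#2 0x14→b5/s1 MISS; vc=[21]
#3 0x57→b21/s1 VC-HIT; vc=[5]
#4 0x23→b8/s0 MISS; vc=[5]
#5 0x57→b21/s1 L1-HIT; vc=[5]
#6 0x55→b21/s1 L1-HIT; vc=[5]
#7 0x55→b21/s1 L1-HIT; vc=[5]
#8 0x11→b4/s0 MISS; vc=[5,8]
#9 0x21→b8/s0 VC-HIT; vc=[5,4]
#10 0x12→b4/s0 VC-HIT; vc=[5,8]

VC = [5, 8]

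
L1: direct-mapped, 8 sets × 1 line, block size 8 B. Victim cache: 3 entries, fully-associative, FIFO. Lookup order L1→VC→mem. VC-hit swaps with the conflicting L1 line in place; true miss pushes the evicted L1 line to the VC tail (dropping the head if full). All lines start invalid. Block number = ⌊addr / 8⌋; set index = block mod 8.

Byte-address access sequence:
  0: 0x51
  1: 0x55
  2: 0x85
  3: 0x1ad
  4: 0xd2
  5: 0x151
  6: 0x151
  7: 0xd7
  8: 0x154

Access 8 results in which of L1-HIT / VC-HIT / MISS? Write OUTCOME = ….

OUTCOME = VC-HIT

#0 0x51→b10/s2 MISS; vc=[]
#1 0x55→b10/s2 L1-HIT; vc=[]
#2 0x85→b16/s0 MISS; vc=[]
#3 0x1ad→b53/s5 MISS; vc=[]
#4 0xd2→b26/s2 MISS; vc=[10]
#5 0x151→b42/s2 MISS; vc=[10,26]
#6 0x151→b42/s2 L1-HIT; vc=[10,26]
#7 0xd7→b26/s2 VC-HIT; vc=[10,42]
#8 0x154→b42/s2 VC-HIT; vc=[10,26]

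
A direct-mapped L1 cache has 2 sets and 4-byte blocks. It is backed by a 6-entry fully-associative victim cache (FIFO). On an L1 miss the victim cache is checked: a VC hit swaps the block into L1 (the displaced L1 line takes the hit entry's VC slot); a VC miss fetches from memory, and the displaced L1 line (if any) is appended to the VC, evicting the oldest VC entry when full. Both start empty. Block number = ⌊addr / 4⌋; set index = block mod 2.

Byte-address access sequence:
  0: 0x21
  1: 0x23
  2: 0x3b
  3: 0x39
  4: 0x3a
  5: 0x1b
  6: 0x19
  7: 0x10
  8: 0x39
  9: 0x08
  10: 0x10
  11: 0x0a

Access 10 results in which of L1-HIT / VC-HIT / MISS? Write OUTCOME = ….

OUTCOME = VC-HIT

0: 0x21 (blk 8, set 0) → MISS  vc=[]
1: 0x23 (blk 8, set 0) → L1-HIT  vc=[]
2: 0x3b (blk 14, set 0) → MISS  vc=[8]
3: 0x39 (blk 14, set 0) → L1-HIT  vc=[8]
4: 0x3a (blk 14, set 0) → L1-HIT  vc=[8]
5: 0x1b (blk 6, set 0) → MISS  vc=[8, 14]
6: 0x19 (blk 6, set 0) → L1-HIT  vc=[8, 14]
7: 0x10 (blk 4, set 0) → MISS  vc=[8, 14, 6]
8: 0x39 (blk 14, set 0) → VC-HIT  vc=[8, 4, 6]
9: 0x8 (blk 2, set 0) → MISS  vc=[8, 4, 6, 14]
10: 0x10 (blk 4, set 0) → VC-HIT  vc=[8, 2, 6, 14]
11: 0xa (blk 2, set 0) → VC-HIT  vc=[8, 4, 6, 14]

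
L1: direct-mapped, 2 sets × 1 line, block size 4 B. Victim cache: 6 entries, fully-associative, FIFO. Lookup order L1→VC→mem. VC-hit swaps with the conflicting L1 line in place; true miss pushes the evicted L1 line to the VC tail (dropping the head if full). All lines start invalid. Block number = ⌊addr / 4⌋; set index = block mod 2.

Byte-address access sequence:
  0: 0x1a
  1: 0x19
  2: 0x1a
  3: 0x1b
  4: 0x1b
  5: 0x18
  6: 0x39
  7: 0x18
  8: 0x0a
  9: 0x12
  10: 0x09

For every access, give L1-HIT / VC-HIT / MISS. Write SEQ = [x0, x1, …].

0: 0x1a (blk 6, set 0) → MISS  vc=[]
1: 0x19 (blk 6, set 0) → L1-HIT  vc=[]
2: 0x1a (blk 6, set 0) → L1-HIT  vc=[]
3: 0x1b (blk 6, set 0) → L1-HIT  vc=[]
4: 0x1b (blk 6, set 0) → L1-HIT  vc=[]
5: 0x18 (blk 6, set 0) → L1-HIT  vc=[]
6: 0x39 (blk 14, set 0) → MISS  vc=[6]
7: 0x18 (blk 6, set 0) → VC-HIT  vc=[14]
8: 0xa (blk 2, set 0) → MISS  vc=[14, 6]
9: 0x12 (blk 4, set 0) → MISS  vc=[14, 6, 2]
10: 0x9 (blk 2, set 0) → VC-HIT  vc=[14, 6, 4]

SEQ = [MISS, L1-HIT, L1-HIT, L1-HIT, L1-HIT, L1-HIT, MISS, VC-HIT, MISS, MISS, VC-HIT]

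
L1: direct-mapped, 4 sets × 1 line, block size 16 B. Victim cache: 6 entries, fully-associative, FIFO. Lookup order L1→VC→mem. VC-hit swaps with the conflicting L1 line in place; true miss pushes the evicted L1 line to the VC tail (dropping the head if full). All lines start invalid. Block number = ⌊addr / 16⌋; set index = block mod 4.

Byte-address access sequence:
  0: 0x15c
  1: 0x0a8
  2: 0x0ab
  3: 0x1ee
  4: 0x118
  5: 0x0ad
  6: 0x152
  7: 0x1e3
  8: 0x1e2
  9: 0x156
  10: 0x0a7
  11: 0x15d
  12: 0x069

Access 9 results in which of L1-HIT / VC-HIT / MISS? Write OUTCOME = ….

OUTCOME = L1-HIT

  [0] addr=0x15c blk=21 s=1: MISS | VC []
  [1] addr=0xa8 blk=10 s=2: MISS | VC []
  [2] addr=0xab blk=10 s=2: L1-HIT | VC []
  [3] addr=0x1ee blk=30 s=2: MISS | VC [10]
  [4] addr=0x118 blk=17 s=1: MISS | VC [10, 21]
  [5] addr=0xad blk=10 s=2: VC-HIT | VC [30, 21]
  [6] addr=0x152 blk=21 s=1: VC-HIT | VC [30, 17]
  [7] addr=0x1e3 blk=30 s=2: VC-HIT | VC [10, 17]
  [8] addr=0x1e2 blk=30 s=2: L1-HIT | VC [10, 17]
  [9] addr=0x156 blk=21 s=1: L1-HIT | VC [10, 17]
  [10] addr=0xa7 blk=10 s=2: VC-HIT | VC [30, 17]
  [11] addr=0x15d blk=21 s=1: L1-HIT | VC [30, 17]
  [12] addr=0x69 blk=6 s=2: MISS | VC [30, 17, 10]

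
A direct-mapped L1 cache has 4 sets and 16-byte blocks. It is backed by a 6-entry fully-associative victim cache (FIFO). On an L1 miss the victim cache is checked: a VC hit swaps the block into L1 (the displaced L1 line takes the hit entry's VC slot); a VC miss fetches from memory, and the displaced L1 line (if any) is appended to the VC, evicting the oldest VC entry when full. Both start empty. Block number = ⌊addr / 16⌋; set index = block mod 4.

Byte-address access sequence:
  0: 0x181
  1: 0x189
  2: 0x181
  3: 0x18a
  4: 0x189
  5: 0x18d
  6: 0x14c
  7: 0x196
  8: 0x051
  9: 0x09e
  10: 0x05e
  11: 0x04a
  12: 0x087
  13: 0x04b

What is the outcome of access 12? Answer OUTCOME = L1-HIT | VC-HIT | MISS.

#0 0x181→b24/s0 MISS; vc=[]
#1 0x189→b24/s0 L1-HIT; vc=[]
#2 0x181→b24/s0 L1-HIT; vc=[]
#3 0x18a→b24/s0 L1-HIT; vc=[]
#4 0x189→b24/s0 L1-HIT; vc=[]
#5 0x18d→b24/s0 L1-HIT; vc=[]
#6 0x14c→b20/s0 MISS; vc=[24]
#7 0x196→b25/s1 MISS; vc=[24]
#8 0x51→b5/s1 MISS; vc=[24,25]
#9 0x9e→b9/s1 MISS; vc=[24,25,5]
#10 0x5e→b5/s1 VC-HIT; vc=[24,25,9]
#11 0x4a→b4/s0 MISS; vc=[24,25,9,20]
#12 0x87→b8/s0 MISS; vc=[24,25,9,20,4]
#13 0x4b→b4/s0 VC-HIT; vc=[24,25,9,20,8]

OUTCOME = MISS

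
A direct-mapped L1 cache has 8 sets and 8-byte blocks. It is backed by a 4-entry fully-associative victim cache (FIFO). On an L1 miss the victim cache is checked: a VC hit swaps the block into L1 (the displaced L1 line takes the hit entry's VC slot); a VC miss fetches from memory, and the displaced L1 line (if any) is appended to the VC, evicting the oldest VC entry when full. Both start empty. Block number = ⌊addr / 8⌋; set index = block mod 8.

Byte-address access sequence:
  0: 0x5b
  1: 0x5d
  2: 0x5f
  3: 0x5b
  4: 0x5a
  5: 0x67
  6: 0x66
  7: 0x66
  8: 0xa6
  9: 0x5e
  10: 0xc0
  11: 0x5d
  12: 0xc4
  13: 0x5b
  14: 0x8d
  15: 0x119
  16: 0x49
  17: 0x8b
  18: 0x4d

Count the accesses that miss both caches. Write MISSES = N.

MISSES = 7

0: 0x5b (blk 11, set 3) → MISS  vc=[]
1: 0x5d (blk 11, set 3) → L1-HIT  vc=[]
2: 0x5f (blk 11, set 3) → L1-HIT  vc=[]
3: 0x5b (blk 11, set 3) → L1-HIT  vc=[]
4: 0x5a (blk 11, set 3) → L1-HIT  vc=[]
5: 0x67 (blk 12, set 4) → MISS  vc=[]
6: 0x66 (blk 12, set 4) → L1-HIT  vc=[]
7: 0x66 (blk 12, set 4) → L1-HIT  vc=[]
8: 0xa6 (blk 20, set 4) → MISS  vc=[12]
9: 0x5e (blk 11, set 3) → L1-HIT  vc=[12]
10: 0xc0 (blk 24, set 0) → MISS  vc=[12]
11: 0x5d (blk 11, set 3) → L1-HIT  vc=[12]
12: 0xc4 (blk 24, set 0) → L1-HIT  vc=[12]
13: 0x5b (blk 11, set 3) → L1-HIT  vc=[12]
14: 0x8d (blk 17, set 1) → MISS  vc=[12]
15: 0x119 (blk 35, set 3) → MISS  vc=[12, 11]
16: 0x49 (blk 9, set 1) → MISS  vc=[12, 11, 17]
17: 0x8b (blk 17, set 1) → VC-HIT  vc=[12, 11, 9]
18: 0x4d (blk 9, set 1) → VC-HIT  vc=[12, 11, 17]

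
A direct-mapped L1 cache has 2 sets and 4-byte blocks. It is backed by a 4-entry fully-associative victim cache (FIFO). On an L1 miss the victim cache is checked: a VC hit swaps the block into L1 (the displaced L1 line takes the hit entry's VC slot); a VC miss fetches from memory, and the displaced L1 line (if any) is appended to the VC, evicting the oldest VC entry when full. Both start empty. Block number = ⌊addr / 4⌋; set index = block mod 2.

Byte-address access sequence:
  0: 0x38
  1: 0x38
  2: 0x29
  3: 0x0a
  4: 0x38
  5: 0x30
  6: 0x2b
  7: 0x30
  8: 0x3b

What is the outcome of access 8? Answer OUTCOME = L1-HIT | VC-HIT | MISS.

0: 0x38 (blk 14, set 0) → MISS  vc=[]
1: 0x38 (blk 14, set 0) → L1-HIT  vc=[]
2: 0x29 (blk 10, set 0) → MISS  vc=[14]
3: 0xa (blk 2, set 0) → MISS  vc=[14, 10]
4: 0x38 (blk 14, set 0) → VC-HIT  vc=[2, 10]
5: 0x30 (blk 12, set 0) → MISS  vc=[2, 10, 14]
6: 0x2b (blk 10, set 0) → VC-HIT  vc=[2, 12, 14]
7: 0x30 (blk 12, set 0) → VC-HIT  vc=[2, 10, 14]
8: 0x3b (blk 14, set 0) → VC-HIT  vc=[2, 10, 12]

OUTCOME = VC-HIT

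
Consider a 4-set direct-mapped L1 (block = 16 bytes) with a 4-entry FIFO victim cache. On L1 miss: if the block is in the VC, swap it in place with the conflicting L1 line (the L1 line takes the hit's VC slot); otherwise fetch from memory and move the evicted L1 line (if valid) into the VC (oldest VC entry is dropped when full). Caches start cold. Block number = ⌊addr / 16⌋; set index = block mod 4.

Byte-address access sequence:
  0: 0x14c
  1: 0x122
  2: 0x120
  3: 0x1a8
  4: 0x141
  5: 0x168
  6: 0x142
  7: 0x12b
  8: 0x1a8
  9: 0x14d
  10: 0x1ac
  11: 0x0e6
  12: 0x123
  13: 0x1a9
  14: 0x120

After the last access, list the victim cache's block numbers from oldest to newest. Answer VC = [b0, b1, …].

#0 0x14c→b20/s0 MISS; vc=[]
#1 0x122→b18/s2 MISS; vc=[]
#2 0x120→b18/s2 L1-HIT; vc=[]
#3 0x1a8→b26/s2 MISS; vc=[18]
#4 0x141→b20/s0 L1-HIT; vc=[18]
#5 0x168→b22/s2 MISS; vc=[18,26]
#6 0x142→b20/s0 L1-HIT; vc=[18,26]
#7 0x12b→b18/s2 VC-HIT; vc=[22,26]
#8 0x1a8→b26/s2 VC-HIT; vc=[22,18]
#9 0x14d→b20/s0 L1-HIT; vc=[22,18]
#10 0x1ac→b26/s2 L1-HIT; vc=[22,18]
#11 0xe6→b14/s2 MISS; vc=[22,18,26]
#12 0x123→b18/s2 VC-HIT; vc=[22,14,26]
#13 0x1a9→b26/s2 VC-HIT; vc=[22,14,18]
#14 0x120→b18/s2 VC-HIT; vc=[22,14,26]

VC = [22, 14, 26]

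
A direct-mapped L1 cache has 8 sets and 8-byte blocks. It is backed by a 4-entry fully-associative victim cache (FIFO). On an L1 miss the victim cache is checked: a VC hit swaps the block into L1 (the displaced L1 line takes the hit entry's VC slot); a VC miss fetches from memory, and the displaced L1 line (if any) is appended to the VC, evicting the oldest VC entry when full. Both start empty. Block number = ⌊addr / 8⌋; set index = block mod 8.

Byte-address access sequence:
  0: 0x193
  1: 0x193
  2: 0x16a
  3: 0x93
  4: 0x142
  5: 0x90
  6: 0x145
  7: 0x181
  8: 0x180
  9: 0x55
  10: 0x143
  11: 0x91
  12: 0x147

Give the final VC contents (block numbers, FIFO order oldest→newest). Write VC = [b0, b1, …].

VC = [50, 48, 10]

#0 0x193→b50/s2 MISS; vc=[]
#1 0x193→b50/s2 L1-HIT; vc=[]
#2 0x16a→b45/s5 MISS; vc=[]
#3 0x93→b18/s2 MISS; vc=[50]
#4 0x142→b40/s0 MISS; vc=[50]
#5 0x90→b18/s2 L1-HIT; vc=[50]
#6 0x145→b40/s0 L1-HIT; vc=[50]
#7 0x181→b48/s0 MISS; vc=[50,40]
#8 0x180→b48/s0 L1-HIT; vc=[50,40]
#9 0x55→b10/s2 MISS; vc=[50,40,18]
#10 0x143→b40/s0 VC-HIT; vc=[50,48,18]
#11 0x91→b18/s2 VC-HIT; vc=[50,48,10]
#12 0x147→b40/s0 L1-HIT; vc=[50,48,10]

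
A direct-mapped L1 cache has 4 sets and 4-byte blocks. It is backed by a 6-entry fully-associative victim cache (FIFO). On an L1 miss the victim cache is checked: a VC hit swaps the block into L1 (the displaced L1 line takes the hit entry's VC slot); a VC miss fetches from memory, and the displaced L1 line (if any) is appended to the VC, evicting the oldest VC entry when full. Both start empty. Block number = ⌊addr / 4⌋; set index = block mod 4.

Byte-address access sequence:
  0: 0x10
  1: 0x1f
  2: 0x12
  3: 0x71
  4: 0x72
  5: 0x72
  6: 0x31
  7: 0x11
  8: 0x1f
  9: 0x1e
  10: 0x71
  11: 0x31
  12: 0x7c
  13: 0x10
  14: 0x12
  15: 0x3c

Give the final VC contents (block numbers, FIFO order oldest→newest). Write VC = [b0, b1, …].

#0 0x10→b4/s0 MISS; vc=[]
#1 0x1f→b7/s3 MISS; vc=[]
#2 0x12→b4/s0 L1-HIT; vc=[]
#3 0x71→b28/s0 MISS; vc=[4]
#4 0x72→b28/s0 L1-HIT; vc=[4]
#5 0x72→b28/s0 L1-HIT; vc=[4]
#6 0x31→b12/s0 MISS; vc=[4,28]
#7 0x11→b4/s0 VC-HIT; vc=[12,28]
#8 0x1f→b7/s3 L1-HIT; vc=[12,28]
#9 0x1e→b7/s3 L1-HIT; vc=[12,28]
#10 0x71→b28/s0 VC-HIT; vc=[12,4]
#11 0x31→b12/s0 VC-HIT; vc=[28,4]
#12 0x7c→b31/s3 MISS; vc=[28,4,7]
#13 0x10→b4/s0 VC-HIT; vc=[28,12,7]
#14 0x12→b4/s0 L1-HIT; vc=[28,12,7]
#15 0x3c→b15/s3 MISS; vc=[28,12,7,31]

VC = [28, 12, 7, 31]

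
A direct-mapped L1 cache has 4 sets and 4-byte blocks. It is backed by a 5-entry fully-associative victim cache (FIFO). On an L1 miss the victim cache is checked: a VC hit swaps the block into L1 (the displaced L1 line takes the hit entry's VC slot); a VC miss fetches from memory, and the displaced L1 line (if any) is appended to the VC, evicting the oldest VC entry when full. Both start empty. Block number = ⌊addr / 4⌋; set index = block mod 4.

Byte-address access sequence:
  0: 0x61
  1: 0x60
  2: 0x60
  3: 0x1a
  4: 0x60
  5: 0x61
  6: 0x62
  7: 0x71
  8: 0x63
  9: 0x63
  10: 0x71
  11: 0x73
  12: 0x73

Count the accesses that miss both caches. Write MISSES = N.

MISSES = 3

  [0] addr=0x61 blk=24 s=0: MISS | VC []
  [1] addr=0x60 blk=24 s=0: L1-HIT | VC []
  [2] addr=0x60 blk=24 s=0: L1-HIT | VC []
  [3] addr=0x1a blk=6 s=2: MISS | VC []
  [4] addr=0x60 blk=24 s=0: L1-HIT | VC []
  [5] addr=0x61 blk=24 s=0: L1-HIT | VC []
  [6] addr=0x62 blk=24 s=0: L1-HIT | VC []
  [7] addr=0x71 blk=28 s=0: MISS | VC [24]
  [8] addr=0x63 blk=24 s=0: VC-HIT | VC [28]
  [9] addr=0x63 blk=24 s=0: L1-HIT | VC [28]
  [10] addr=0x71 blk=28 s=0: VC-HIT | VC [24]
  [11] addr=0x73 blk=28 s=0: L1-HIT | VC [24]
  [12] addr=0x73 blk=28 s=0: L1-HIT | VC [24]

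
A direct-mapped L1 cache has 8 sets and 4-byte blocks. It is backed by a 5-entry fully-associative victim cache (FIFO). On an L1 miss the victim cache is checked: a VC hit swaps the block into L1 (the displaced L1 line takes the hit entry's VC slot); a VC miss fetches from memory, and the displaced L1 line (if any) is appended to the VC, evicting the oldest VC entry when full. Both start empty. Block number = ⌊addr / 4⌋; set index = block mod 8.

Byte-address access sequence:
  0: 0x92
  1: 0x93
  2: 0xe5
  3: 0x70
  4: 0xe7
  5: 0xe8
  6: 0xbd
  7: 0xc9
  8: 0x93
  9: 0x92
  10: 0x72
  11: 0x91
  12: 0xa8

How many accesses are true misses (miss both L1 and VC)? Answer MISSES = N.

#0 0x92→b36/s4 MISS; vc=[]
#1 0x93→b36/s4 L1-HIT; vc=[]
#2 0xe5→b57/s1 MISS; vc=[]
#3 0x70→b28/s4 MISS; vc=[36]
#4 0xe7→b57/s1 L1-HIT; vc=[36]
#5 0xe8→b58/s2 MISS; vc=[36]
#6 0xbd→b47/s7 MISS; vc=[36]
#7 0xc9→b50/s2 MISS; vc=[36,58]
#8 0x93→b36/s4 VC-HIT; vc=[28,58]
#9 0x92→b36/s4 L1-HIT; vc=[28,58]
#10 0x72→b28/s4 VC-HIT; vc=[36,58]
#11 0x91→b36/s4 VC-HIT; vc=[28,58]
#12 0xa8→b42/s2 MISS; vc=[28,58,50]

MISSES = 7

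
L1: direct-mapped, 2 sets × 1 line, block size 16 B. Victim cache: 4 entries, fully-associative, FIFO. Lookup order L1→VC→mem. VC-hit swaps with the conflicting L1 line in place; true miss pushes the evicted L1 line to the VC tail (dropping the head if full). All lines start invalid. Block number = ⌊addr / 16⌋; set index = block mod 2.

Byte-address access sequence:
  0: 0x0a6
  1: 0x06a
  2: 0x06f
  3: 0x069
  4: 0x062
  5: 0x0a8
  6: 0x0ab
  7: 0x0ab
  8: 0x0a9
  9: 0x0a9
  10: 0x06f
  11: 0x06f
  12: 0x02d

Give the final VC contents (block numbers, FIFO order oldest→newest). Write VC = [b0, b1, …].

VC = [10, 6]

#0 0xa6→b10/s0 MISS; vc=[]
#1 0x6a→b6/s0 MISS; vc=[10]
#2 0x6f→b6/s0 L1-HIT; vc=[10]
#3 0x69→b6/s0 L1-HIT; vc=[10]
#4 0x62→b6/s0 L1-HIT; vc=[10]
#5 0xa8→b10/s0 VC-HIT; vc=[6]
#6 0xab→b10/s0 L1-HIT; vc=[6]
#7 0xab→b10/s0 L1-HIT; vc=[6]
#8 0xa9→b10/s0 L1-HIT; vc=[6]
#9 0xa9→b10/s0 L1-HIT; vc=[6]
#10 0x6f→b6/s0 VC-HIT; vc=[10]
#11 0x6f→b6/s0 L1-HIT; vc=[10]
#12 0x2d→b2/s0 MISS; vc=[10,6]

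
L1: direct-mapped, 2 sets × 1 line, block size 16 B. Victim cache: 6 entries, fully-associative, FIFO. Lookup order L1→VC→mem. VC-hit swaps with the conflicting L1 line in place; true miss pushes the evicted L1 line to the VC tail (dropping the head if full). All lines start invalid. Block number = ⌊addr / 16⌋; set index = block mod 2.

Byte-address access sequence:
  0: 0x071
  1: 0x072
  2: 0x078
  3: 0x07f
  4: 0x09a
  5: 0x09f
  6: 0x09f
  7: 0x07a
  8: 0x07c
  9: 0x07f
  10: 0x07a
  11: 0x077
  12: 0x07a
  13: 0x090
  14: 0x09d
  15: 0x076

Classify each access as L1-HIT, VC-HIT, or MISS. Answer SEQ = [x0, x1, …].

0: 0x71 (blk 7, set 1) → MISS  vc=[]
1: 0x72 (blk 7, set 1) → L1-HIT  vc=[]
2: 0x78 (blk 7, set 1) → L1-HIT  vc=[]
3: 0x7f (blk 7, set 1) → L1-HIT  vc=[]
4: 0x9a (blk 9, set 1) → MISS  vc=[7]
5: 0x9f (blk 9, set 1) → L1-HIT  vc=[7]
6: 0x9f (blk 9, set 1) → L1-HIT  vc=[7]
7: 0x7a (blk 7, set 1) → VC-HIT  vc=[9]
8: 0x7c (blk 7, set 1) → L1-HIT  vc=[9]
9: 0x7f (blk 7, set 1) → L1-HIT  vc=[9]
10: 0x7a (blk 7, set 1) → L1-HIT  vc=[9]
11: 0x77 (blk 7, set 1) → L1-HIT  vc=[9]
12: 0x7a (blk 7, set 1) → L1-HIT  vc=[9]
13: 0x90 (blk 9, set 1) → VC-HIT  vc=[7]
14: 0x9d (blk 9, set 1) → L1-HIT  vc=[7]
15: 0x76 (blk 7, set 1) → VC-HIT  vc=[9]

SEQ = [MISS, L1-HIT, L1-HIT, L1-HIT, MISS, L1-HIT, L1-HIT, VC-HIT, L1-HIT, L1-HIT, L1-HIT, L1-HIT, L1-HIT, VC-HIT, L1-HIT, VC-HIT]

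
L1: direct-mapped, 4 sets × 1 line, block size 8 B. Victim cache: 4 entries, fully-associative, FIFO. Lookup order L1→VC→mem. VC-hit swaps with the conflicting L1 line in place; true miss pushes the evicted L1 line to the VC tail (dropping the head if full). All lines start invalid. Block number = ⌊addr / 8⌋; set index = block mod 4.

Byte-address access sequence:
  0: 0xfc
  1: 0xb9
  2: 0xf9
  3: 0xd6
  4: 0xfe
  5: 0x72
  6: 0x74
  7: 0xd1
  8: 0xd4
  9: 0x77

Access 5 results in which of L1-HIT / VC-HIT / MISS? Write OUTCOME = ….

OUTCOME = MISS

  [0] addr=0xfc blk=31 s=3: MISS | VC []
  [1] addr=0xb9 blk=23 s=3: MISS | VC [31]
  [2] addr=0xf9 blk=31 s=3: VC-HIT | VC [23]
  [3] addr=0xd6 blk=26 s=2: MISS | VC [23]
  [4] addr=0xfe blk=31 s=3: L1-HIT | VC [23]
  [5] addr=0x72 blk=14 s=2: MISS | VC [23, 26]
  [6] addr=0x74 blk=14 s=2: L1-HIT | VC [23, 26]
  [7] addr=0xd1 blk=26 s=2: VC-HIT | VC [23, 14]
  [8] addr=0xd4 blk=26 s=2: L1-HIT | VC [23, 14]
  [9] addr=0x77 blk=14 s=2: VC-HIT | VC [23, 26]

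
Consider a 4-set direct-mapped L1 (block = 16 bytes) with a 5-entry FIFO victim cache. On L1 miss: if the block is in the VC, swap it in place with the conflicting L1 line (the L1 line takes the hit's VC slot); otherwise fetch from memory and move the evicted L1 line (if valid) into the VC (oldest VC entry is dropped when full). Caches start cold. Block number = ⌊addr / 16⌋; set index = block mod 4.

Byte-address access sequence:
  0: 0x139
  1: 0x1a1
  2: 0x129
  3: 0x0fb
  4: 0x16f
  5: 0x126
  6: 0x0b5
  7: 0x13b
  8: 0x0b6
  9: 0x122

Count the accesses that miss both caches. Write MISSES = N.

0: 0x139 (blk 19, set 3) → MISS  vc=[]
1: 0x1a1 (blk 26, set 2) → MISS  vc=[]
2: 0x129 (blk 18, set 2) → MISS  vc=[26]
3: 0xfb (blk 15, set 3) → MISS  vc=[26, 19]
4: 0x16f (blk 22, set 2) → MISS  vc=[26, 19, 18]
5: 0x126 (blk 18, set 2) → VC-HIT  vc=[26, 19, 22]
6: 0xb5 (blk 11, set 3) → MISS  vc=[26, 19, 22, 15]
7: 0x13b (blk 19, set 3) → VC-HIT  vc=[26, 11, 22, 15]
8: 0xb6 (blk 11, set 3) → VC-HIT  vc=[26, 19, 22, 15]
9: 0x122 (blk 18, set 2) → L1-HIT  vc=[26, 19, 22, 15]

MISSES = 6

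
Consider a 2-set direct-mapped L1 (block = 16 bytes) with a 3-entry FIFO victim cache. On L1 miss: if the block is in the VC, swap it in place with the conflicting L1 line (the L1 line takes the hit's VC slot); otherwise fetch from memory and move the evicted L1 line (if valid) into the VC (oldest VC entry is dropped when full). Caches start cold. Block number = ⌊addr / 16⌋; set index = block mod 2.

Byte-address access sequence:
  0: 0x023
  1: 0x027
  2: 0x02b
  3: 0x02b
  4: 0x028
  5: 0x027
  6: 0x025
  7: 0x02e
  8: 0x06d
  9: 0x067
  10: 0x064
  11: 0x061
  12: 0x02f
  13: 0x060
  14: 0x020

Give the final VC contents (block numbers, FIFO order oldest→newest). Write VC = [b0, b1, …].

  [0] addr=0x23 blk=2 s=0: MISS | VC []
  [1] addr=0x27 blk=2 s=0: L1-HIT | VC []
  [2] addr=0x2b blk=2 s=0: L1-HIT | VC []
  [3] addr=0x2b blk=2 s=0: L1-HIT | VC []
  [4] addr=0x28 blk=2 s=0: L1-HIT | VC []
  [5] addr=0x27 blk=2 s=0: L1-HIT | VC []
  [6] addr=0x25 blk=2 s=0: L1-HIT | VC []
  [7] addr=0x2e blk=2 s=0: L1-HIT | VC []
  [8] addr=0x6d blk=6 s=0: MISS | VC [2]
  [9] addr=0x67 blk=6 s=0: L1-HIT | VC [2]
  [10] addr=0x64 blk=6 s=0: L1-HIT | VC [2]
  [11] addr=0x61 blk=6 s=0: L1-HIT | VC [2]
  [12] addr=0x2f blk=2 s=0: VC-HIT | VC [6]
  [13] addr=0x60 blk=6 s=0: VC-HIT | VC [2]
  [14] addr=0x20 blk=2 s=0: VC-HIT | VC [6]

VC = [6]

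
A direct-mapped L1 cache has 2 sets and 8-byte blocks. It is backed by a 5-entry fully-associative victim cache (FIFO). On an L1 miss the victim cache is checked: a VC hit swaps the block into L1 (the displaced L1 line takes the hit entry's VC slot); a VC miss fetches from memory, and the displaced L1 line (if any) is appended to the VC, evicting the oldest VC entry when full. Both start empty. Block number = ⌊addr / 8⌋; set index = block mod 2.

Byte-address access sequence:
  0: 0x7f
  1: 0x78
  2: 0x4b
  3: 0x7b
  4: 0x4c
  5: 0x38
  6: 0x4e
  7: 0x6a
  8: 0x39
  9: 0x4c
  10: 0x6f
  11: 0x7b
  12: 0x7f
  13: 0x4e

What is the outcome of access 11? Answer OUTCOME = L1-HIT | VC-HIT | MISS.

#0 0x7f→b15/s1 MISS; vc=[]
#1 0x78→b15/s1 L1-HIT; vc=[]
#2 0x4b→b9/s1 MISS; vc=[15]
#3 0x7b→b15/s1 VC-HIT; vc=[9]
#4 0x4c→b9/s1 VC-HIT; vc=[15]
#5 0x38→b7/s1 MISS; vc=[15,9]
#6 0x4e→b9/s1 VC-HIT; vc=[15,7]
#7 0x6a→b13/s1 MISS; vc=[15,7,9]
#8 0x39→b7/s1 VC-HIT; vc=[15,13,9]
#9 0x4c→b9/s1 VC-HIT; vc=[15,13,7]
#10 0x6f→b13/s1 VC-HIT; vc=[15,9,7]
#11 0x7b→b15/s1 VC-HIT; vc=[13,9,7]
#12 0x7f→b15/s1 L1-HIT; vc=[13,9,7]
#13 0x4e→b9/s1 VC-HIT; vc=[13,15,7]

OUTCOME = VC-HIT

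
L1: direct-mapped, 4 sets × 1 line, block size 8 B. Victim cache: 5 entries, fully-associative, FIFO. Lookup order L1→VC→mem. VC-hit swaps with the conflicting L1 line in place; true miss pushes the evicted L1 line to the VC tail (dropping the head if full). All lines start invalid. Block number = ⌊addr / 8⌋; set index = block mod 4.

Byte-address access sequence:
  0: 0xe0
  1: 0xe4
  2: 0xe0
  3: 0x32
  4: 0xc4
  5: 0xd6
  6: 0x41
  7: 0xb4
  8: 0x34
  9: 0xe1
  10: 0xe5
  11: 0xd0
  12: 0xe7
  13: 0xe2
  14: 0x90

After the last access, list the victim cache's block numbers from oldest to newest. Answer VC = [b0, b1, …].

VC = [8, 22, 24, 6, 26]

0: 0xe0 (blk 28, set 0) → MISS  vc=[]
1: 0xe4 (blk 28, set 0) → L1-HIT  vc=[]
2: 0xe0 (blk 28, set 0) → L1-HIT  vc=[]
3: 0x32 (blk 6, set 2) → MISS  vc=[]
4: 0xc4 (blk 24, set 0) → MISS  vc=[28]
5: 0xd6 (blk 26, set 2) → MISS  vc=[28, 6]
6: 0x41 (blk 8, set 0) → MISS  vc=[28, 6, 24]
7: 0xb4 (blk 22, set 2) → MISS  vc=[28, 6, 24, 26]
8: 0x34 (blk 6, set 2) → VC-HIT  vc=[28, 22, 24, 26]
9: 0xe1 (blk 28, set 0) → VC-HIT  vc=[8, 22, 24, 26]
10: 0xe5 (blk 28, set 0) → L1-HIT  vc=[8, 22, 24, 26]
11: 0xd0 (blk 26, set 2) → VC-HIT  vc=[8, 22, 24, 6]
12: 0xe7 (blk 28, set 0) → L1-HIT  vc=[8, 22, 24, 6]
13: 0xe2 (blk 28, set 0) → L1-HIT  vc=[8, 22, 24, 6]
14: 0x90 (blk 18, set 2) → MISS  vc=[8, 22, 24, 6, 26]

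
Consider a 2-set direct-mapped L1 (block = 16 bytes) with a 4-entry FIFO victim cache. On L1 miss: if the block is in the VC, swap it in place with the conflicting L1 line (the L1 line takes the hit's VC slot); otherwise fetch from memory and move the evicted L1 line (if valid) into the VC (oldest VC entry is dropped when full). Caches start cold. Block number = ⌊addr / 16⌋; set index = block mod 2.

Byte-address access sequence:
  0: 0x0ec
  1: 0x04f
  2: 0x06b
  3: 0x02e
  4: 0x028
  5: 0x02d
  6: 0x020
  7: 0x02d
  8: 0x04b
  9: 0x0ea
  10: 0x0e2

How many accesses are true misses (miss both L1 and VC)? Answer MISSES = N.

#0 0xec→b14/s0 MISS; vc=[]
#1 0x4f→b4/s0 MISS; vc=[14]
#2 0x6b→b6/s0 MISS; vc=[14,4]
#3 0x2e→b2/s0 MISS; vc=[14,4,6]
#4 0x28→b2/s0 L1-HIT; vc=[14,4,6]
#5 0x2d→b2/s0 L1-HIT; vc=[14,4,6]
#6 0x20→b2/s0 L1-HIT; vc=[14,4,6]
#7 0x2d→b2/s0 L1-HIT; vc=[14,4,6]
#8 0x4b→b4/s0 VC-HIT; vc=[14,2,6]
#9 0xea→b14/s0 VC-HIT; vc=[4,2,6]
#10 0xe2→b14/s0 L1-HIT; vc=[4,2,6]

MISSES = 4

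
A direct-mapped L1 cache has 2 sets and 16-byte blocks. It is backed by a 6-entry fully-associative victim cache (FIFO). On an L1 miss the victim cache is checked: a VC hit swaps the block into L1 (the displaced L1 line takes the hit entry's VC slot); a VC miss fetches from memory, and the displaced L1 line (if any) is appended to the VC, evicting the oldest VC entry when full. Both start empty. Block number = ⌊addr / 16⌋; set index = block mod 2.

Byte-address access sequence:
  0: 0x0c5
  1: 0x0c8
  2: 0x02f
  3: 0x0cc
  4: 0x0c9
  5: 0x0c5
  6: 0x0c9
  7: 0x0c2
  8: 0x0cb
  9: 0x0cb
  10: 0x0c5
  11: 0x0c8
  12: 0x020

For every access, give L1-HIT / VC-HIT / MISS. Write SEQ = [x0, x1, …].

  [0] addr=0xc5 blk=12 s=0: MISS | VC []
  [1] addr=0xc8 blk=12 s=0: L1-HIT | VC []
  [2] addr=0x2f blk=2 s=0: MISS | VC [12]
  [3] addr=0xcc blk=12 s=0: VC-HIT | VC [2]
  [4] addr=0xc9 blk=12 s=0: L1-HIT | VC [2]
  [5] addr=0xc5 blk=12 s=0: L1-HIT | VC [2]
  [6] addr=0xc9 blk=12 s=0: L1-HIT | VC [2]
  [7] addr=0xc2 blk=12 s=0: L1-HIT | VC [2]
  [8] addr=0xcb blk=12 s=0: L1-HIT | VC [2]
  [9] addr=0xcb blk=12 s=0: L1-HIT | VC [2]
  [10] addr=0xc5 blk=12 s=0: L1-HIT | VC [2]
  [11] addr=0xc8 blk=12 s=0: L1-HIT | VC [2]
  [12] addr=0x20 blk=2 s=0: VC-HIT | VC [12]

SEQ = [MISS, L1-HIT, MISS, VC-HIT, L1-HIT, L1-HIT, L1-HIT, L1-HIT, L1-HIT, L1-HIT, L1-HIT, L1-HIT, VC-HIT]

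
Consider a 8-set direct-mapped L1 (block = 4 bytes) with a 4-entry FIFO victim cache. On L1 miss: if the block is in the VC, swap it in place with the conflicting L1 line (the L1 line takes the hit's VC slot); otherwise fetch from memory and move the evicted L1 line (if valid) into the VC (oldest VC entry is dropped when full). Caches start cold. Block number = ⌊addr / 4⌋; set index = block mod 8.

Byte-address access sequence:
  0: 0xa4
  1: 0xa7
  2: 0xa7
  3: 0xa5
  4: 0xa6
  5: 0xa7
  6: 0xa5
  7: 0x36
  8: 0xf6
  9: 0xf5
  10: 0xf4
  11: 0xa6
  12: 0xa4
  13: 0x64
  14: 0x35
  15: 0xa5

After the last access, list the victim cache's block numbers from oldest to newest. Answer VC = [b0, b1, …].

0: 0xa4 (blk 41, set 1) → MISS  vc=[]
1: 0xa7 (blk 41, set 1) → L1-HIT  vc=[]
2: 0xa7 (blk 41, set 1) → L1-HIT  vc=[]
3: 0xa5 (blk 41, set 1) → L1-HIT  vc=[]
4: 0xa6 (blk 41, set 1) → L1-HIT  vc=[]
5: 0xa7 (blk 41, set 1) → L1-HIT  vc=[]
6: 0xa5 (blk 41, set 1) → L1-HIT  vc=[]
7: 0x36 (blk 13, set 5) → MISS  vc=[]
8: 0xf6 (blk 61, set 5) → MISS  vc=[13]
9: 0xf5 (blk 61, set 5) → L1-HIT  vc=[13]
10: 0xf4 (blk 61, set 5) → L1-HIT  vc=[13]
11: 0xa6 (blk 41, set 1) → L1-HIT  vc=[13]
12: 0xa4 (blk 41, set 1) → L1-HIT  vc=[13]
13: 0x64 (blk 25, set 1) → MISS  vc=[13, 41]
14: 0x35 (blk 13, set 5) → VC-HIT  vc=[61, 41]
15: 0xa5 (blk 41, set 1) → VC-HIT  vc=[61, 25]

VC = [61, 25]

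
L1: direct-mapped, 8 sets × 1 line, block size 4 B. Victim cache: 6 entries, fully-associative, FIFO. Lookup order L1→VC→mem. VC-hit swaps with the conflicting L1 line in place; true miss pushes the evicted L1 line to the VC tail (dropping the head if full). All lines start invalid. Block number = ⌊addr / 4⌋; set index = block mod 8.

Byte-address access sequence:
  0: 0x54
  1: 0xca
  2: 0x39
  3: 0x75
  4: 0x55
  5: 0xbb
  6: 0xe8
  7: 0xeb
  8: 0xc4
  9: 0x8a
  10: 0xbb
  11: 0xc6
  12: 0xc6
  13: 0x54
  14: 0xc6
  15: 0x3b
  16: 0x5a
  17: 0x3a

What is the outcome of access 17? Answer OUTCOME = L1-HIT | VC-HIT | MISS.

0: 0x54 (blk 21, set 5) → MISS  vc=[]
1: 0xca (blk 50, set 2) → MISS  vc=[]
2: 0x39 (blk 14, set 6) → MISS  vc=[]
3: 0x75 (blk 29, set 5) → MISS  vc=[21]
4: 0x55 (blk 21, set 5) → VC-HIT  vc=[29]
5: 0xbb (blk 46, set 6) → MISS  vc=[29, 14]
6: 0xe8 (blk 58, set 2) → MISS  vc=[29, 14, 50]
7: 0xeb (blk 58, set 2) → L1-HIT  vc=[29, 14, 50]
8: 0xc4 (blk 49, set 1) → MISS  vc=[29, 14, 50]
9: 0x8a (blk 34, set 2) → MISS  vc=[29, 14, 50, 58]
10: 0xbb (blk 46, set 6) → L1-HIT  vc=[29, 14, 50, 58]
11: 0xc6 (blk 49, set 1) → L1-HIT  vc=[29, 14, 50, 58]
12: 0xc6 (blk 49, set 1) → L1-HIT  vc=[29, 14, 50, 58]
13: 0x54 (blk 21, set 5) → L1-HIT  vc=[29, 14, 50, 58]
14: 0xc6 (blk 49, set 1) → L1-HIT  vc=[29, 14, 50, 58]
15: 0x3b (blk 14, set 6) → VC-HIT  vc=[29, 46, 50, 58]
16: 0x5a (blk 22, set 6) → MISS  vc=[29, 46, 50, 58, 14]
17: 0x3a (blk 14, set 6) → VC-HIT  vc=[29, 46, 50, 58, 22]

OUTCOME = VC-HIT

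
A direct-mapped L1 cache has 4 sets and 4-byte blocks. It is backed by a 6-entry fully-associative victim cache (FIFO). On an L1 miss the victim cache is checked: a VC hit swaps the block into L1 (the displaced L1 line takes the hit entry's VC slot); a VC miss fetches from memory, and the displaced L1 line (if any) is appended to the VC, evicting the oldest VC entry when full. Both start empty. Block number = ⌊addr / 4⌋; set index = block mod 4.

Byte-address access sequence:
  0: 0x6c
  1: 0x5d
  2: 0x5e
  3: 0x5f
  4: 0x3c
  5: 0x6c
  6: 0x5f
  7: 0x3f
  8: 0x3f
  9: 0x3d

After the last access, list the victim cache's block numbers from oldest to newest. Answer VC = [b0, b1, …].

0: 0x6c (blk 27, set 3) → MISS  vc=[]
1: 0x5d (blk 23, set 3) → MISS  vc=[27]
2: 0x5e (blk 23, set 3) → L1-HIT  vc=[27]
3: 0x5f (blk 23, set 3) → L1-HIT  vc=[27]
4: 0x3c (blk 15, set 3) → MISS  vc=[27, 23]
5: 0x6c (blk 27, set 3) → VC-HIT  vc=[15, 23]
6: 0x5f (blk 23, set 3) → VC-HIT  vc=[15, 27]
7: 0x3f (blk 15, set 3) → VC-HIT  vc=[23, 27]
8: 0x3f (blk 15, set 3) → L1-HIT  vc=[23, 27]
9: 0x3d (blk 15, set 3) → L1-HIT  vc=[23, 27]

VC = [23, 27]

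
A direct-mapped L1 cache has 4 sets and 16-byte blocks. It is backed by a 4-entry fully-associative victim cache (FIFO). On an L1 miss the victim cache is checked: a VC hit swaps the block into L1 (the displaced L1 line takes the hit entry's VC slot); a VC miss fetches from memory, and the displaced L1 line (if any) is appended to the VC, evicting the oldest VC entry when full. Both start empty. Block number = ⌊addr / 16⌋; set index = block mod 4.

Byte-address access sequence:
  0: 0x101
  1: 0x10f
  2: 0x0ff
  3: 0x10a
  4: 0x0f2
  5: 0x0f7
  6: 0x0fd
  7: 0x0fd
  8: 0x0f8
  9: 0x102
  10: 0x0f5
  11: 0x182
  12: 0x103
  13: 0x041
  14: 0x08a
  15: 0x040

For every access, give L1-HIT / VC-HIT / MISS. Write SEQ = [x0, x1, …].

SEQ = [MISS, L1-HIT, MISS, L1-HIT, L1-HIT, L1-HIT, L1-HIT, L1-HIT, L1-HIT, L1-HIT, L1-HIT, MISS, VC-HIT, MISS, MISS, VC-HIT]

#0 0x101→b16/s0 MISS; vc=[]
#1 0x10f→b16/s0 L1-HIT; vc=[]
#2 0xff→b15/s3 MISS; vc=[]
#3 0x10a→b16/s0 L1-HIT; vc=[]
#4 0xf2→b15/s3 L1-HIT; vc=[]
#5 0xf7→b15/s3 L1-HIT; vc=[]
#6 0xfd→b15/s3 L1-HIT; vc=[]
#7 0xfd→b15/s3 L1-HIT; vc=[]
#8 0xf8→b15/s3 L1-HIT; vc=[]
#9 0x102→b16/s0 L1-HIT; vc=[]
#10 0xf5→b15/s3 L1-HIT; vc=[]
#11 0x182→b24/s0 MISS; vc=[16]
#12 0x103→b16/s0 VC-HIT; vc=[24]
#13 0x41→b4/s0 MISS; vc=[24,16]
#14 0x8a→b8/s0 MISS; vc=[24,16,4]
#15 0x40→b4/s0 VC-HIT; vc=[24,16,8]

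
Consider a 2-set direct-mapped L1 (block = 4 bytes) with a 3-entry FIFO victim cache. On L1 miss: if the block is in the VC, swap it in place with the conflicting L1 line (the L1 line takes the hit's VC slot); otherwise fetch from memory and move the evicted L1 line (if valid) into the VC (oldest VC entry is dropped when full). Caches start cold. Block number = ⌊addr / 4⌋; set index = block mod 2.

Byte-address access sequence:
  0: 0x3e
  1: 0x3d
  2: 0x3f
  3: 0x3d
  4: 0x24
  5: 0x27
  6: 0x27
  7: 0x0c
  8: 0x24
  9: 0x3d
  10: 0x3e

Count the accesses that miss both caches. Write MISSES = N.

#0 0x3e→b15/s1 MISS; vc=[]
#1 0x3d→b15/s1 L1-HIT; vc=[]
#2 0x3f→b15/s1 L1-HIT; vc=[]
#3 0x3d→b15/s1 L1-HIT; vc=[]
#4 0x24→b9/s1 MISS; vc=[15]
#5 0x27→b9/s1 L1-HIT; vc=[15]
#6 0x27→b9/s1 L1-HIT; vc=[15]
#7 0xc→b3/s1 MISS; vc=[15,9]
#8 0x24→b9/s1 VC-HIT; vc=[15,3]
#9 0x3d→b15/s1 VC-HIT; vc=[9,3]
#10 0x3e→b15/s1 L1-HIT; vc=[9,3]

MISSES = 3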